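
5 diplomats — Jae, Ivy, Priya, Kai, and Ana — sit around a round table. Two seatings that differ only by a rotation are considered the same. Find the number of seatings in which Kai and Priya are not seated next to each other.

12

All circular seatings of 5 people number (4)! = 24.
Those with Kai next to Priya: fuse the pair into one unit and seat 4 units around a circle — 2·(3)! = 12.
Subtracting, 24 − 12 = 12.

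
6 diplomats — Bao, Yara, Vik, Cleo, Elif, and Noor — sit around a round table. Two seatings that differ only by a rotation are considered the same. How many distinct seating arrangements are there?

Seat Bao anywhere (absorbing the rotational symmetry), then permute the other 5: (5)! = 120.

120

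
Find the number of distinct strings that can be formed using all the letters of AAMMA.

The 5 letters of AAMMA have repeats: A appearing 3 times and M appearing twice.
Dividing 5! = 120 by 3!·2! = 12 for the repeated letters gives 10.

10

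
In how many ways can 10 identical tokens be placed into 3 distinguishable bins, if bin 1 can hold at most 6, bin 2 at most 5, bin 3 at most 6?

31

Ignoring the caps, the number of non-negative solutions to x_1+…+x_3 = 10 is C(12,2) = 66.
Subtract solutions that violate a single cap (substitute x_i' = x_i − (cap_i+1)): x_1 ≥ 7 gives C(5,2) = 10; x_2 ≥ 6 gives C(6,2) = 15; x_3 ≥ 7 gives C(5,2) = 10. Together 35.
No two caps can be exceeded simultaneously, so the pair terms are all 0.
By inclusion–exclusion the count is 66 − 35 + 0 = 31.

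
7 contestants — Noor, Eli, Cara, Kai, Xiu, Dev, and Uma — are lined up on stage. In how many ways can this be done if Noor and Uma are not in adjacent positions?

3600

Of the 7! = 5040 arrangements, those with Noor and Uma adjacent number 2 × 6! = 1440 (treat the pair as a block with 2 internal orders).
So 5040 − 1440 = 3600 arrangements keep them apart.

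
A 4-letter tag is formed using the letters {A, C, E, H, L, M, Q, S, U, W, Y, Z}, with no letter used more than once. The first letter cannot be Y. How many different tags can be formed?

10890

The first letter has 12−1 = 11 choices (anything except Y).
The remaining 3 letters are filled from the other 11 symbols without repetition: 11 × 10 × 9 = 990.
Total: 11 × 990 = 10890.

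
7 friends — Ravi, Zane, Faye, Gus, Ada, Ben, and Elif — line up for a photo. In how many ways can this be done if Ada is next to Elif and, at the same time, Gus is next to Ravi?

480

Treat {Ada,Elif} as one block (2 orders) and {Gus,Ravi} as another (2 orders).
That leaves 5 units to arrange: 2 × 2 × 5! = 4 × 120 = 480.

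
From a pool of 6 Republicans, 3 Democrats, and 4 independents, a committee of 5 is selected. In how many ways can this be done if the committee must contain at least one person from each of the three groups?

Total 5-person selections from all 13: C(13,5) = 1287.
Selections missing a whole group: no Republicans → C(7,5) = 21; no Democrats → C(10,5) = 252; no independents → C(9,5) = 126.
Add back selections omitting two groups (i.e. drawn from a single group): C(6,5) + C(3,5) + C(4,5) = 6.
By inclusion–exclusion: 1287 − 399 + 6 = 894.

894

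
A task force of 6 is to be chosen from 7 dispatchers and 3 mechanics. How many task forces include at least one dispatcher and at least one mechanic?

203

With no constraint there are C(10,6) = 210 possible selections.
Subtract selections that omit an entire group: no dispatchers → C(3,6) = 0; no mechanics → C(7,6) = 7.
Both groups omitted at once is impossible, so 210 − 7 = 203.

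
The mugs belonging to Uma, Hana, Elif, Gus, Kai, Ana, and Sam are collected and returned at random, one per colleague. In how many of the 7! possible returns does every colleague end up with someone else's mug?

This is the derangement count D_7: permutations of 7 items with no fixed point.
By inclusion–exclusion this is Σ_{j=0}^{7} (−1)^j C(7,j)·(7−j)!.
Computing: 5040 − 5040 + 2520 − 840 + 210 − 42 + 7 − 1 = 1854.

1854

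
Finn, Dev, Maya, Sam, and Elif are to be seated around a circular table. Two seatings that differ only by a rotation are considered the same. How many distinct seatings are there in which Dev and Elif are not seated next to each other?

Without the restriction there are (4)! = 24 seatings.
Seatings with Dev beside Elif: treat them as a block with 2 internal orders, giving 2 × (3)! = 12.
Subtracting, 24 − 12 = 12.

12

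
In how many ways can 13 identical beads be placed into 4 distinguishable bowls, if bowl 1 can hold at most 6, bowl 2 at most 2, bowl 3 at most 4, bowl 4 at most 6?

45

Ignoring the caps, the number of non-negative solutions to x_1+…+x_4 = 13 is C(16,3) = 560.
Subtract solutions that violate a single cap (substitute x_i' = x_i − (cap_i+1)): x_1 ≥ 7 gives C(9,3) = 84; x_2 ≥ 3 gives C(13,3) = 286; x_3 ≥ 5 gives C(11,3) = 165; x_4 ≥ 7 gives C(9,3) = 84. Together 619.
Add back pairs where two caps are both exceeded: 20 + 4 + 0 + 56 + 20 + 4 = 104.
By inclusion–exclusion the count is 560 − 619 + 104 = 45.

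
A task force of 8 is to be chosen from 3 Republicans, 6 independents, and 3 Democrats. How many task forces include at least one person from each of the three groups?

477

Unrestricted: C(12,8) = 495 ways to pick any 8 of the 12.
Selections missing a whole group: no Republicans → C(9,8) = 9; no independents → C(6,8) = 0; no Democrats → C(9,8) = 9.
Add back selections omitting two groups (i.e. drawn from a single group): C(3,8) + C(6,8) + C(3,8) = 0.
By inclusion–exclusion: 495 − 18 + 0 = 477.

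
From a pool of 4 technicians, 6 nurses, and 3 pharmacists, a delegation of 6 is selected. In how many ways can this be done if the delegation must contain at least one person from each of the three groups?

Unrestricted: C(13,6) = 1716 ways to pick any 6 of the 13.
Selections missing a whole group: no technicians → C(9,6) = 84; no nurses → C(7,6) = 7; no pharmacists → C(10,6) = 210.
Add back selections omitting two groups (i.e. drawn from a single group): C(4,6) + C(6,6) + C(3,6) = 1.
By inclusion–exclusion: 1716 − 301 + 1 = 1416.

1416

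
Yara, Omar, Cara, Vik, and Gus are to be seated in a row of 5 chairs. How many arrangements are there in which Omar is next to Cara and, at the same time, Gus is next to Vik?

Treat {Omar,Cara} as one block (2 orders) and {Gus,Vik} as another (2 orders).
That leaves 3 units to arrange: 2 × 2 × 3! = 4 × 6 = 24.

24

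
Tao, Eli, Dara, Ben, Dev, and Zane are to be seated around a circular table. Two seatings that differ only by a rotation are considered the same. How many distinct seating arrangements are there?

120

Fix one person's seat to break rotational symmetry; the remaining 5 people can be arranged in (5)! = 120 ways.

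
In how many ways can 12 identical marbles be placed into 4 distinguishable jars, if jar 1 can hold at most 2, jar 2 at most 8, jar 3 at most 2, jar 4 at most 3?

18

By stars and bars, unrestricted non-negative solutions to x_1+…+x_4 = 12 number C(12+3,3) = 455.
Subtract solutions that violate a single cap (substitute x_i' = x_i − (cap_i+1)): x_1 ≥ 3 gives C(12,3) = 220; x_2 ≥ 9 gives C(6,3) = 20; x_3 ≥ 3 gives C(12,3) = 220; x_4 ≥ 4 gives C(11,3) = 165. Together 625.
Add back pairs where two caps are both exceeded: 1 + 84 + 56 + 1 + 0 + 56 = 198.
Subtract triples: 0 + 0 + 10 + 0 = 10.
By inclusion–exclusion the count is 455 − 625 + 198 − 10 = 18.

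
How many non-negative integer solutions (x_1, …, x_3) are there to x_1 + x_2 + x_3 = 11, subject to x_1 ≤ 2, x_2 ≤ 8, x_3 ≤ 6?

15

Without the upper bounds there are C(13,2) = 78 ways to split 11 among 3 variables.
Subtract solutions that violate a single cap (substitute x_i' = x_i − (cap_i+1)): x_1 ≥ 3 gives C(10,2) = 45; x_2 ≥ 9 gives C(4,2) = 6; x_3 ≥ 7 gives C(6,2) = 15. Together 66.
Add back pairs where two caps are both exceeded: 0 + 3 + 0 = 3.
By inclusion–exclusion the count is 78 − 66 + 3 = 15.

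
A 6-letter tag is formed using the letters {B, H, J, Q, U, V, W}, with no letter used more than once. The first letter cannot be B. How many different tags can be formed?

4320

The first letter has 7−1 = 6 choices (anything except B).
The remaining 5 letters are filled from the other 6 symbols without repetition: 6 × 5 × 4 × 3 × 2 = 720.
Total: 6 × 720 = 4320.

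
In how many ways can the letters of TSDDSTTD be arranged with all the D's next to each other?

Treat the 3 copies of D as a single block. The multiset to arrange is then {DDD, S, S, T, T, T}, 6 items in all.
That gives (6)!/(3!·2!) = 60 arrangements.

60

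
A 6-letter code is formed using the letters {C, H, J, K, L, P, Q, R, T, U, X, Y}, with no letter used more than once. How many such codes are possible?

Choose and order 6 of the 12 symbols: the first letter has 12 options, the next 11, and so on down to 7.
12 × 11 × 10 × 9 × 8 × 7 = 665280.

665280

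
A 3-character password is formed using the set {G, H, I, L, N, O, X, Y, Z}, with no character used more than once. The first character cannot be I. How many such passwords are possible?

The first character has 9−1 = 8 choices (anything except I).
The remaining 2 characters are filled from the other 8 symbols without repetition: 8 × 7 = 56.
Total: 8 × 56 = 448.

448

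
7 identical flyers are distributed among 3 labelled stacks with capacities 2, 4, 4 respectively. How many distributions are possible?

9

Ignoring the caps, the number of non-negative solutions to x_1+…+x_3 = 7 is C(9,2) = 36.
Subtract solutions that violate a single cap (substitute x_i' = x_i − (cap_i+1)): x_1 ≥ 3 gives C(6,2) = 15; x_2 ≥ 5 gives C(4,2) = 6; x_3 ≥ 5 gives C(4,2) = 6. Together 27.
No two caps can be exceeded simultaneously, so the pair terms are all 0.
By inclusion–exclusion the count is 36 − 27 + 0 = 9.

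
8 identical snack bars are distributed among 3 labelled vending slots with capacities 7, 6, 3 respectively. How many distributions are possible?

26

Without the upper bounds there are C(10,2) = 45 ways to split 8 among 3 vending slots.
Subtract solutions that violate a single cap (substitute x_i' = x_i − (cap_i+1)): x_1 ≥ 8 gives C(2,2) = 1; x_2 ≥ 7 gives C(3,2) = 3; x_3 ≥ 4 gives C(6,2) = 15. Together 19.
No two caps can be exceeded simultaneously, so the pair terms are all 0.
By inclusion–exclusion the count is 45 − 19 + 0 = 26.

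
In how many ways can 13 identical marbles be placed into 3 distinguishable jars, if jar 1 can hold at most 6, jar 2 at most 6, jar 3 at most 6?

Ignoring the caps, the number of non-negative solutions to x_1+…+x_3 = 13 is C(15,2) = 105.
Subtract solutions that violate a single cap (substitute x_i' = x_i − (cap_i+1)): x_1 ≥ 7 gives C(8,2) = 28; x_2 ≥ 7 gives C(8,2) = 28; x_3 ≥ 7 gives C(8,2) = 28. Together 84.
No two caps can be exceeded simultaneously, so the pair terms are all 0.
By inclusion–exclusion the count is 105 − 84 + 0 = 21.

21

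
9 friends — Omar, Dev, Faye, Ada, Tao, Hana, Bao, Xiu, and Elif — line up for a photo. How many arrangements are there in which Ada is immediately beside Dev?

Glue Ada and Dev into one block (2 internal orders), leaving 8 units to arrange in a row.
That gives 2 × 8! = 2 × 40320 = 80640.

80640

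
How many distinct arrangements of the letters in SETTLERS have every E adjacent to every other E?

Treat the 2 copies of E as a single block. The multiset to arrange is then {EE, L, R, S, S, T, T}, 7 items in all.
That gives (7)!/(2!·2!) = 1260 arrangements.

1260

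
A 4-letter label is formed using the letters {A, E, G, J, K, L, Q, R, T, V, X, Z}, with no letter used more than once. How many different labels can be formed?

11880

With no repetition, fill the 4 letters in order: 12 choices, then 11, down to 9.
That product is 12 × 11 × 10 × 9 = 11880.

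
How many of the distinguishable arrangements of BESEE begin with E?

With the first slot taken by E, it remains to arrange the other 4 letters (BSEE).
Those 4 letters have E appearing twice, giving (4)!/(2!) = 12.

12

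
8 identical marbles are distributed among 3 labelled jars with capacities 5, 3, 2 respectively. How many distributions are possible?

By stars and bars, unrestricted non-negative solutions to x_1+…+x_3 = 8 number C(8+2,2) = 45.
Subtract solutions that violate a single cap (substitute x_i' = x_i − (cap_i+1)): x_1 ≥ 6 gives C(4,2) = 6; x_2 ≥ 4 gives C(6,2) = 15; x_3 ≥ 3 gives C(7,2) = 21. Together 42.
Add back pairs where two caps are both exceeded: 0 + 0 + 3 = 3.
By inclusion–exclusion the count is 45 − 42 + 3 = 6.

6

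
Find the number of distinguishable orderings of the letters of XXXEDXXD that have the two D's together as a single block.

42

Treat the 2 copies of D as a single block. The multiset to arrange is then {DD, E, X, X, X, X, X}, 7 items in all.
That gives (7)!/(5!) = 42 arrangements.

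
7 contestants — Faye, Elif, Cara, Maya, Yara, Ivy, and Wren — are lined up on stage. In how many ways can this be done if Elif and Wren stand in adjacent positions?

Treat {Elif, Wren} as a single unit. There are 6 units to order, and the pair itself can be ordered 2 ways.
So the count is 2·(6)! = 1440.

1440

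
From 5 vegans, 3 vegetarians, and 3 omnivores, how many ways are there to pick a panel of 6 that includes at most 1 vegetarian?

Split by how many vegetarians are chosen (0 through 1).
Sum: C(3,0)·C(8,6) + C(3,1)·C(8,5) = 28 + 168 = 196.

196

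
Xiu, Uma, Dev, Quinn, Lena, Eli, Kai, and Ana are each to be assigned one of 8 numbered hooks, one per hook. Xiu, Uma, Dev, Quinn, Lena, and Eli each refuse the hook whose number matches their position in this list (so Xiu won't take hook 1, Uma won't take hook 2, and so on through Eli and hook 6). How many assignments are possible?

18806

Let Aᵢ (for 1 ≤ i ≤ 6) be the placements that put person i in their forbidden hook. Any j of these fix j positions, leaving (8−j)! ways to fill the rest, and there are C(6,j) ways to pick which j.
By inclusion–exclusion, the number of valid placements is Σ_{j=0}^{6} (−1)^j C(6,j)·(8−j)!.
Computing: 40320 − 30240 + 10800 − 2400 + 360 − 36 + 2 = 18806.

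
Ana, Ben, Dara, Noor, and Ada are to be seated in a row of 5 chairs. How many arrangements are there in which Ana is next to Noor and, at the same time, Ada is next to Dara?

Treat {Ana,Noor} as one block (2 orders) and {Ada,Dara} as another (2 orders).
That leaves 3 units to arrange: 2 × 2 × 3! = 4 × 6 = 24.

24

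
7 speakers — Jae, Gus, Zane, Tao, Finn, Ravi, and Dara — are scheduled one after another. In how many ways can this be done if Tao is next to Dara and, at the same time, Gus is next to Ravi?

Treat {Tao,Dara} as one block (2 orders) and {Gus,Ravi} as another (2 orders).
That leaves 5 units to arrange: 2 × 2 × 5! = 4 × 120 = 480.

480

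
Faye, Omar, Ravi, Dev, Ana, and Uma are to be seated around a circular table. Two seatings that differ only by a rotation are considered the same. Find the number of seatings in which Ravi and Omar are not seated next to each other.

Without the restriction there are (5)! = 120 seatings.
Those with Ravi next to Omar: fuse the pair into one unit and seat 5 units around a circle — 2·(4)! = 48.
Subtracting, 120 − 48 = 72.

72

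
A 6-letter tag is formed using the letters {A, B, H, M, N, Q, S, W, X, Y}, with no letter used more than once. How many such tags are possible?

151200

With no repetition, fill the 6 letters in order: 10 choices, then 9, down to 5.
That product is 10 × 9 × 8 × 7 × 6 × 5 = 151200.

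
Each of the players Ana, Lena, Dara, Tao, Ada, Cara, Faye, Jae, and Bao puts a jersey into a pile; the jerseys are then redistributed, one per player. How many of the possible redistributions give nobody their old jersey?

This is the derangement count D_9: permutations of 9 items with no fixed point.
By inclusion–exclusion this is Σ_{j=0}^{9} (−1)^j C(9,j)·(9−j)!.
Computing: 362880 − 362880 + 181440 − 60480 + 15120 − 3024 + 504 − 72 + 9 − 1 = 133496.

133496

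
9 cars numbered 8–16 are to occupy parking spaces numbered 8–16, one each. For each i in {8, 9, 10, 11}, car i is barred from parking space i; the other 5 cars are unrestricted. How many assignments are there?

Let Aᵢ (for 8 ≤ i ≤ 11) be the placements that put car i in its forbidden parking space. Any j of these fix j positions, leaving (9−j)! ways to fill the rest, and there are C(4,j) ways to pick which j.
By inclusion–exclusion, the number of valid placements is Σ_{j=0}^{4} (−1)^j C(4,j)·(9−j)!.
Computing: 362880 − 161280 + 30240 − 2880 + 120 = 229080.

229080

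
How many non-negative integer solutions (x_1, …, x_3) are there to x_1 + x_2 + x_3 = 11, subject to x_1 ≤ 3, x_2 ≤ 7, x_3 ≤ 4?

10

By stars and bars, unrestricted non-negative solutions to x_1+…+x_3 = 11 number C(11+2,2) = 78.
Subtract solutions that violate a single cap (substitute x_i' = x_i − (cap_i+1)): x_1 ≥ 4 gives C(9,2) = 36; x_2 ≥ 8 gives C(5,2) = 10; x_3 ≥ 5 gives C(8,2) = 28. Together 74.
Add back pairs where two caps are both exceeded: 0 + 6 + 0 = 6.
By inclusion–exclusion the count is 78 − 74 + 6 = 10.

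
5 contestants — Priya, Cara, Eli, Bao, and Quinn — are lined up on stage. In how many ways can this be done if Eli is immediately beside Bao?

48

Place the 3 others and the Eli-Bao pair as 4 objects in a line; the pair has 2 internal arrangements.
So the count is 2·(4)! = 48.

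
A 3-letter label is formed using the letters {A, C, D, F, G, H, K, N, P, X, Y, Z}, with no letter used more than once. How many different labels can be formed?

Choose and order 3 of the 12 symbols: the first letter has 12 options, the next 11, then 10.
That product is 12 × 11 × 10 = 1320.

1320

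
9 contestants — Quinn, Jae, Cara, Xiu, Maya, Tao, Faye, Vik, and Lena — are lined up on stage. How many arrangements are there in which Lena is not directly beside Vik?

282240

Of the 9! = 362880 arrangements, those with Lena and Vik adjacent number 2 × 8! = 80640 (treat the pair as a block with 2 internal orders).
Complementary counting: 362880 − 80640 = 282240.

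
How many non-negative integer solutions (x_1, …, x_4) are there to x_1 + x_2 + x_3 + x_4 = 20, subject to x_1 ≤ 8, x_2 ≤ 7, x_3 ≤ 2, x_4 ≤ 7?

Without the upper bounds there are C(23,3) = 1771 ways to split 20 among 4 variables.
Subtract solutions that violate a single cap (substitute x_i' = x_i − (cap_i+1)): x_1 ≥ 9 gives C(14,3) = 364; x_2 ≥ 8 gives C(15,3) = 455; x_3 ≥ 3 gives C(20,3) = 1140; x_4 ≥ 8 gives C(15,3) = 455. Together 2414.
Add back pairs where two caps are both exceeded: 20 + 165 + 20 + 220 + 35 + 220 = 680.
Subtract triples: 1 + 0 + 1 + 4 = 6.
By inclusion–exclusion the count is 1771 − 2414 + 680 − 6 = 31.

31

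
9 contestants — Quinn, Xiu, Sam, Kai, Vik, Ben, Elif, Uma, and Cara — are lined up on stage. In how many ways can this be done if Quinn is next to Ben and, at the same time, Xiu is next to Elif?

20160

Treat {Quinn,Ben} as one block (2 orders) and {Xiu,Elif} as another (2 orders).
That leaves 7 units to arrange: 2 × 2 × 7! = 4 × 5040 = 20160.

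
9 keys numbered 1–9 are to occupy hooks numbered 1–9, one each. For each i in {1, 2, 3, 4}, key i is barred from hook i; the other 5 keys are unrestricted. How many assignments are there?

229080

Let Aᵢ (for 1 ≤ i ≤ 4) be the placements that put key i in its forbidden hook. Any j of these fix j positions, leaving (9−j)! ways to fill the rest, and there are C(4,j) ways to pick which j.
By inclusion–exclusion, the number of valid placements is Σ_{j=0}^{4} (−1)^j C(4,j)·(9−j)!.
Computing: 362880 − 161280 + 30240 − 2880 + 120 = 229080.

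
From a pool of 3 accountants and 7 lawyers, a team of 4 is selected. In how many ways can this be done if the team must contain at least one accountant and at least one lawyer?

175

Total 4-person selections from all 10: C(10,4) = 210.
Selections missing a whole group: no accountants → C(7,4) = 35; no lawyers → C(3,4) = 0.
Both groups omitted at once is impossible, so 210 − 35 = 175.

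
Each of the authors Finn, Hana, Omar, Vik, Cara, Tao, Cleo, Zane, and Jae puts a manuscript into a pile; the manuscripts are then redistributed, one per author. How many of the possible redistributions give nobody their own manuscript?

This is the derangement count D_9: permutations of 9 items with no fixed point.
By inclusion–exclusion this is Σ_{j=0}^{9} (−1)^j C(9,j)·(9−j)!.
Computing: 362880 − 362880 + 181440 − 60480 + 15120 − 3024 + 504 − 72 + 9 − 1 = 133496.

133496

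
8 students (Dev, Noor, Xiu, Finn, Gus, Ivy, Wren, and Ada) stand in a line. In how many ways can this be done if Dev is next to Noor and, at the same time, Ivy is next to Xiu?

Treat {Dev,Noor} as one block (2 orders) and {Ivy,Xiu} as another (2 orders).
That leaves 6 units to arrange: 2 × 2 × 6! = 4 × 720 = 2880.

2880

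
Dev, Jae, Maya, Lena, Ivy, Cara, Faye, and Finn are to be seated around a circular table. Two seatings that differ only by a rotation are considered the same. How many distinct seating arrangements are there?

5040

Fix one person's seat to break rotational symmetry; the remaining 7 people can be arranged in (7)! = 5040 ways.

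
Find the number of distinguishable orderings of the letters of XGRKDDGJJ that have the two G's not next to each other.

There are 9!/(2!·2!·2!) = 45360 arrangements of XGRKDDGJJ in total.
Arrangements with the G's together: treat GG as one letter, giving (8)!/(2!·2!) = 10080.
Subtracting, 45360 − 10080 = 35280 arrangements keep the G's apart.

35280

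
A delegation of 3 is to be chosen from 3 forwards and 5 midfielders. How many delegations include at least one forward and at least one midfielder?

45

With no constraint there are C(8,3) = 56 possible selections.
Selections missing a whole group: no forwards → C(5,3) = 10; no midfielders → C(3,3) = 1.
Both groups omitted at once is impossible, so 56 − 11 = 45.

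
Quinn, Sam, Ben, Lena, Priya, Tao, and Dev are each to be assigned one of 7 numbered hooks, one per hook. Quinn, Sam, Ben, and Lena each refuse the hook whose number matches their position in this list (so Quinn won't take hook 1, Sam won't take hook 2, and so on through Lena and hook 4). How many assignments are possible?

Let Aᵢ (for 1 ≤ i ≤ 4) be the placements that put person i in their forbidden hook. Any j of these fix j positions, leaving (7−j)! ways to fill the rest, and there are C(4,j) ways to pick which j.
By inclusion–exclusion, the number of valid placements is Σ_{j=0}^{4} (−1)^j C(4,j)·(7−j)!.
Computing: 5040 − 2880 + 720 − 96 + 6 = 2790.

2790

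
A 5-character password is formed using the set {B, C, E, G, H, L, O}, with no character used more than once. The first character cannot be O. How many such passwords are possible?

The first character has 7−1 = 6 choices (anything except O).
The remaining 4 characters are filled from the other 6 symbols without repetition: 6 × 5 × 4 × 3 = 360.
Total: 6 × 360 = 2160.

2160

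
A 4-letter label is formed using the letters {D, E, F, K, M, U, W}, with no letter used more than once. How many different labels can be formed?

840

This is a permutation of 4 out of 7: P(7,4) = 7!/3!.
That product is 7 × 6 × 5 × 4 = 840.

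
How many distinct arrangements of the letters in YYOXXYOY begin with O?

Fix O in the first position and arrange the remaining 7 letters.
Those 7 letters have X appearing twice and Y appearing 4 times, giving (7)!/(4!·2!) = 105.

105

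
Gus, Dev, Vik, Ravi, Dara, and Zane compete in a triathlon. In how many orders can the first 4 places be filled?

360

This is an ordered selection of 4 from 6: P(6,4).
That gives 6 × 5 × 4 × 3 = 360.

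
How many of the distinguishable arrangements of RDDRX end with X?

With the last slot taken by X, it remains to arrange the other 4 letters (RDDR).
Those 4 letters have D appearing twice and R appearing twice, giving (4)!/(2!·2!) = 6.

6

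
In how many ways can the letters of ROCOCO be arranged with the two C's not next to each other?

There are 6!/(3!·2!) = 60 arrangements of ROCOCO in total.
Arrangements with the C's together: treat CC as one letter, giving (5)!/(3!) = 20.
Subtracting, 60 − 20 = 40 arrangements keep the C's apart.

40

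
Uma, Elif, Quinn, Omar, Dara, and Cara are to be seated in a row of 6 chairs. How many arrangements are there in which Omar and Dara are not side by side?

480

There are 6! = 720 arrangements in all. If Omar and Dara are adjacent, merging them into one block gives 2·(5)! = 240 arrangements.
Complementary counting: 720 − 240 = 480.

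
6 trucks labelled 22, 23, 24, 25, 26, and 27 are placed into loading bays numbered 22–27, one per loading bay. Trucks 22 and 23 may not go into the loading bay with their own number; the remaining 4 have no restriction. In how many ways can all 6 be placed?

504

Let Aᵢ (for i ∈ {22, 23}) be the placements that put truck i in its forbidden loading bay. Any j of these fix j positions, leaving (6−j)! ways to fill the rest, and there are C(2,j) ways to pick which j.
By inclusion–exclusion, the number of valid placements is Σ_{j=0}^{2} (−1)^j C(2,j)·(6−j)!.
Computing: 720 − 240 + 24 = 504.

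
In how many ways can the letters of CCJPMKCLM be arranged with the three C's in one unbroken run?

2520

Treat the 3 copies of C as a single block. The multiset to arrange is then {CCC, J, K, L, M, M, P}, 7 items in all.
That gives (7)!/(2!) = 2520 arrangements.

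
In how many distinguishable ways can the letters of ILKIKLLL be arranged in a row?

The 8 letters of ILKIKLLL have repeats: I appearing twice, K appearing twice, and L appearing 4 times.
The number of distinct arrangements is 8!/(4!·2!·2!) = 40320/96 = 420.

420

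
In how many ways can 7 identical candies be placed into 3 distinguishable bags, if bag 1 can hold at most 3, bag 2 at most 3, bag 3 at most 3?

By stars and bars, unrestricted non-negative solutions to x_1+…+x_3 = 7 number C(7+2,2) = 36.
Subtract solutions that violate a single cap (substitute x_i' = x_i − (cap_i+1)): x_1 ≥ 4 gives C(5,2) = 10; x_2 ≥ 4 gives C(5,2) = 10; x_3 ≥ 4 gives C(5,2) = 10. Together 30.
No two caps can be exceeded simultaneously, so the pair terms are all 0.
By inclusion–exclusion the count is 36 − 30 + 0 = 6.

6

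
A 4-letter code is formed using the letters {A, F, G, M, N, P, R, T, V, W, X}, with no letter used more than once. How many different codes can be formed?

Choose and order 4 of the 11 symbols: the first letter has 11 options, the next 10, then 9, 8.
That product is 11 × 10 × 9 × 8 = 7920.

7920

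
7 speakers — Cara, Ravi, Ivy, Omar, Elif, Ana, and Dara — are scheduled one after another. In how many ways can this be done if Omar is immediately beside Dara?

Glue Omar and Dara into one block (2 internal orders), leaving 6 units to arrange in a row.
That gives 2 × 6! = 2 × 720 = 1440.

1440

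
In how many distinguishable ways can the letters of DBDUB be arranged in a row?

DBDUB has 5 letters with B appearing twice and D appearing twice.
The number of distinct arrangements is 5!/(2!·2!) = 120/4 = 30.

30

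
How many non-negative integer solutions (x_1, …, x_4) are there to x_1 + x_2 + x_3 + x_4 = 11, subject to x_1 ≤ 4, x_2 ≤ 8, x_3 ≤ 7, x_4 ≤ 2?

106

Without the upper bounds there are C(14,3) = 364 ways to split 11 among 4 variables.
Subtract solutions that violate a single cap (substitute x_i' = x_i − (cap_i+1)): x_1 ≥ 5 gives C(9,3) = 84; x_2 ≥ 9 gives C(5,3) = 10; x_3 ≥ 8 gives C(6,3) = 20; x_4 ≥ 3 gives C(11,3) = 165. Together 279.
Add back pairs where two caps are both exceeded: 0 + 0 + 20 + 0 + 0 + 1 = 21.
By inclusion–exclusion the count is 364 − 279 + 21 = 106.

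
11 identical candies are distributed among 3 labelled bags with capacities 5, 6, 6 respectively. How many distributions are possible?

27

By stars and bars, unrestricted non-negative solutions to x_1+…+x_3 = 11 number C(11+2,2) = 78.
Subtract solutions that violate a single cap (substitute x_i' = x_i − (cap_i+1)): x_1 ≥ 6 gives C(7,2) = 21; x_2 ≥ 7 gives C(6,2) = 15; x_3 ≥ 7 gives C(6,2) = 15. Together 51.
No two caps can be exceeded simultaneously, so the pair terms are all 0.
By inclusion–exclusion the count is 78 − 51 + 0 = 27.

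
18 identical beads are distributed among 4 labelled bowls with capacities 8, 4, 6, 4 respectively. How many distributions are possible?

35

Without the upper bounds there are C(21,3) = 1330 ways to split 18 among 4 bowls.
Subtract solutions that violate a single cap (substitute x_i' = x_i − (cap_i+1)): x_1 ≥ 9 gives C(12,3) = 220; x_2 ≥ 5 gives C(16,3) = 560; x_3 ≥ 7 gives C(14,3) = 364; x_4 ≥ 5 gives C(16,3) = 560. Together 1704.
Add back pairs where two caps are both exceeded: 35 + 10 + 35 + 84 + 165 + 84 = 413.
Subtract triples: 0 + 0 + 0 + 4 = 4.
By inclusion–exclusion the count is 1330 − 1704 + 413 − 4 = 35.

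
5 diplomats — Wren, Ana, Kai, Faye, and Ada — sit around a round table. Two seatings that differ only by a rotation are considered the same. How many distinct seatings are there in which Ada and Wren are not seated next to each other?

Without the restriction there are (4)! = 24 seatings.
Seatings with Ada beside Wren: treat them as a block with 2 internal orders, giving 2 × (3)! = 12.
Subtracting, 24 − 12 = 12.

12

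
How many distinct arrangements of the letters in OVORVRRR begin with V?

105

Fix V in the first position and arrange the remaining 7 letters.
Those 7 letters have O appearing twice and R appearing 4 times, giving (7)!/(4!·2!) = 105.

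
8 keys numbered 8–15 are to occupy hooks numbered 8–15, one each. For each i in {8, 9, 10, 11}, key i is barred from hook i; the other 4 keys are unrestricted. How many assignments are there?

24024

Let Aᵢ (for 8 ≤ i ≤ 11) be the placements that put key i in its forbidden hook. Any j of these fix j positions, leaving (8−j)! ways to fill the rest, and there are C(4,j) ways to pick which j.
By inclusion–exclusion, the number of valid placements is Σ_{j=0}^{4} (−1)^j C(4,j)·(8−j)!.
Computing: 40320 − 20160 + 4320 − 480 + 24 = 24024.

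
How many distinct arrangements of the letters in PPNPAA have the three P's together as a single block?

Treat the 3 copies of P as a single block. The multiset to arrange is then {PPP, A, A, N}, 4 items in all.
That gives (4)!/(2!) = 12 arrangements.

12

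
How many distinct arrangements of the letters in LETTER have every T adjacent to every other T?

60

Treat the 2 copies of T as a single block. The multiset to arrange is then {TT, E, E, L, R}, 5 items in all.
That gives (5)!/(2!) = 60 arrangements.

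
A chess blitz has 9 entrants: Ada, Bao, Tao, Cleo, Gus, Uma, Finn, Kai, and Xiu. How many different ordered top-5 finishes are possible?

15120

This is an ordered selection of 5 from 9: P(9,5).
That gives 9 × 8 × 7 × 6 × 5 = 15120.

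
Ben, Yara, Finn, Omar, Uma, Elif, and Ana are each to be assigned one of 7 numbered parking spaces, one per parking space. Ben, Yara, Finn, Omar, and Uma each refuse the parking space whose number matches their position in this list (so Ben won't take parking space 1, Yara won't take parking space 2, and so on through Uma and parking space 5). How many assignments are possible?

2428

Let Aᵢ (for 1 ≤ i ≤ 5) be the placements that put person i in their forbidden parking space. Any j of these fix j positions, leaving (7−j)! ways to fill the rest, and there are C(5,j) ways to pick which j.
By inclusion–exclusion, the number of valid placements is Σ_{j=0}^{5} (−1)^j C(5,j)·(7−j)!.
Computing: 5040 − 3600 + 1200 − 240 + 30 − 2 = 2428.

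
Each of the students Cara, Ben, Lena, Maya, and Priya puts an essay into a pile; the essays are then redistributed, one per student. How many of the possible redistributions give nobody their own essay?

44

Let Aᵢ be the assignments in which student i gets their own essay. We want the size of the complement of A₁∪…∪A_5.
By inclusion–exclusion this is Σ_{j=0}^{5} (−1)^j C(5,j)·(5−j)!.
Computing: 120 − 120 + 60 − 20 + 5 − 1 = 44.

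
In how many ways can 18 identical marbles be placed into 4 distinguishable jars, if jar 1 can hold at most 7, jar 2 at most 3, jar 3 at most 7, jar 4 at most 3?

10

By stars and bars, unrestricted non-negative solutions to x_1+…+x_4 = 18 number C(18+3,3) = 1330.
Subtract solutions that violate a single cap (substitute x_i' = x_i − (cap_i+1)): x_1 ≥ 8 gives C(13,3) = 286; x_2 ≥ 4 gives C(17,3) = 680; x_3 ≥ 8 gives C(13,3) = 286; x_4 ≥ 4 gives C(17,3) = 680. Together 1932.
Add back pairs where two caps are both exceeded: 84 + 10 + 84 + 84 + 286 + 84 = 632.
Subtract triples: 0 + 10 + 0 + 10 = 20.
By inclusion–exclusion the count is 1330 − 1932 + 632 − 20 = 10.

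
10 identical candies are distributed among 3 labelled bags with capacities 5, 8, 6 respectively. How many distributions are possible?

38

By stars and bars, unrestricted non-negative solutions to x_1+…+x_3 = 10 number C(10+2,2) = 66.
Subtract solutions that violate a single cap (substitute x_i' = x_i − (cap_i+1)): x_1 ≥ 6 gives C(6,2) = 15; x_2 ≥ 9 gives C(3,2) = 3; x_3 ≥ 7 gives C(5,2) = 10. Together 28.
No two caps can be exceeded simultaneously, so the pair terms are all 0.
By inclusion–exclusion the count is 66 − 28 + 0 = 38.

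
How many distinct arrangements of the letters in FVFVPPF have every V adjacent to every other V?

60

Treat the 2 copies of V as a single block. The multiset to arrange is then {VV, F, F, F, P, P}, 6 items in all.
That gives (6)!/(3!·2!) = 60 arrangements.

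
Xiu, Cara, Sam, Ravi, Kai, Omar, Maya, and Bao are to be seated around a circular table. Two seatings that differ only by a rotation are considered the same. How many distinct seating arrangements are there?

5040

Fix one person's seat to break rotational symmetry; the remaining 7 people can be arranged in (7)! = 5040 ways.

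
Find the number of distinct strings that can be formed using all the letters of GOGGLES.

840

Letter multiplicities in GOGGLES: E×1, G×3, L×1, O×1, S×1.
The number of distinct arrangements is 7!/(3!) = 5040/6 = 840.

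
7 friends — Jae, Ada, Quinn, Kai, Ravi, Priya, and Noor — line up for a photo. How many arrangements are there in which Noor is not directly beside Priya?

There are 7! = 5040 arrangements in all. If Noor and Priya are adjacent, merging them into one block gives 2·(6)! = 1440 arrangements.
Complementary counting: 5040 − 1440 = 3600.

3600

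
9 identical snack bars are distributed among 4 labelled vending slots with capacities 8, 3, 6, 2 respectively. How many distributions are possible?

Without the upper bounds there are C(12,3) = 220 ways to split 9 among 4 vending slots.
Subtract solutions that violate a single cap (substitute x_i' = x_i − (cap_i+1)): x_1 ≥ 9 gives C(3,3) = 1; x_2 ≥ 4 gives C(8,3) = 56; x_3 ≥ 7 gives C(5,3) = 10; x_4 ≥ 3 gives C(9,3) = 84. Together 151.
Add back pairs where two caps are both exceeded: 0 + 0 + 0 + 0 + 10 + 0 = 10.
By inclusion–exclusion the count is 220 − 151 + 10 = 79.

79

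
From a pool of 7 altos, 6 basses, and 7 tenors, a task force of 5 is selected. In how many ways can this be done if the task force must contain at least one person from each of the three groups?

With no constraint there are C(20,5) = 15504 possible selections.
Subtract selections that omit an entire group: no altos → C(13,5) = 1287; no basses → C(14,5) = 2002; no tenors → C(13,5) = 1287.
Add back selections omitting two groups (i.e. drawn from a single group): C(7,5) + C(6,5) + C(7,5) = 48.
By inclusion–exclusion: 15504 − 4576 + 48 = 10976.

10976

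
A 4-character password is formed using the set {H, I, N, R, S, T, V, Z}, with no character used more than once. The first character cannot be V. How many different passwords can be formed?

The first character has 8−1 = 7 choices (anything except V).
The remaining 3 characters are filled from the other 7 symbols without repetition: 7 × 6 × 5 = 210.
Total: 7 × 210 = 1470.

1470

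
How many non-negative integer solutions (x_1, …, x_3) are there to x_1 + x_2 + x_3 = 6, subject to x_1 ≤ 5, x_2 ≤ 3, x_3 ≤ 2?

Without the upper bounds there are C(8,2) = 28 ways to split 6 among 3 variables.
Subtract solutions that violate a single cap (substitute x_i' = x_i − (cap_i+1)): x_1 ≥ 6 gives C(2,2) = 1; x_2 ≥ 4 gives C(4,2) = 6; x_3 ≥ 3 gives C(5,2) = 10. Together 17.
No two caps can be exceeded simultaneously, so the pair terms are all 0.
By inclusion–exclusion the count is 28 − 17 + 0 = 11.

11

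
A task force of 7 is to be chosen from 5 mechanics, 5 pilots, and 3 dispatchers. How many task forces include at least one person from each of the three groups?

1580

Unrestricted: C(13,7) = 1716 ways to pick any 7 of the 13.
Subtract selections that omit an entire group: no mechanics → C(8,7) = 8; no pilots → C(8,7) = 8; no dispatchers → C(10,7) = 120.
Add back selections omitting two groups (i.e. drawn from a single group): C(5,7) + C(5,7) + C(3,7) = 0.
By inclusion–exclusion: 1716 − 136 + 0 = 1580.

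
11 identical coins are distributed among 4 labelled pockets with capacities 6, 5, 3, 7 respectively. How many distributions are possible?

By stars and bars, unrestricted non-negative solutions to x_1+…+x_4 = 11 number C(11+3,3) = 364.
Subtract solutions that violate a single cap (substitute x_i' = x_i − (cap_i+1)): x_1 ≥ 7 gives C(7,3) = 35; x_2 ≥ 6 gives C(8,3) = 56; x_3 ≥ 4 gives C(10,3) = 120; x_4 ≥ 8 gives C(6,3) = 20. Together 231.
Add back pairs where two caps are both exceeded: 0 + 1 + 0 + 4 + 0 + 0 = 5.
By inclusion–exclusion the count is 364 − 231 + 5 = 138.

138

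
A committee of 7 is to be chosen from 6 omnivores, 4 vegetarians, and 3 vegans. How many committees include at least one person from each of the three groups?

Unrestricted: C(13,7) = 1716 ways to pick any 7 of the 13.
Selections missing a whole group: no omnivores → C(7,7) = 1; no vegetarians → C(9,7) = 36; no vegans → C(10,7) = 120.
Add back selections omitting two groups (i.e. drawn from a single group): C(6,7) + C(4,7) + C(3,7) = 0.
By inclusion–exclusion: 1716 − 157 + 0 = 1559.

1559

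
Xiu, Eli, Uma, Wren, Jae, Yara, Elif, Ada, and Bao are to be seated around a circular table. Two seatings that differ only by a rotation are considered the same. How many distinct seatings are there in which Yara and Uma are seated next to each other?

Treat {Yara, Uma} as one unit (2 internal orders) and seat the resulting 8 units around the table: (7)! circular arrangements.
So 2 × (7)! = 2 × 5040 = 10080.

10080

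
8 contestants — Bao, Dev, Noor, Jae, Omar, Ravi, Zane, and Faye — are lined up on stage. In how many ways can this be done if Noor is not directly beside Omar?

30240

There are 8! = 40320 arrangements in all. If Noor and Omar are adjacent, merging them into one block gives 2·(7)! = 10080 arrangements.
Complementary counting: 40320 − 10080 = 30240.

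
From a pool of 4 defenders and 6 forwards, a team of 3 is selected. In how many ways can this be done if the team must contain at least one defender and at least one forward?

Total 3-person selections from all 10: C(10,3) = 120.
Selections missing a whole group: no defenders → C(6,3) = 20; no forwards → C(4,3) = 4.
Both groups omitted at once is impossible, so 120 − 24 = 96.

96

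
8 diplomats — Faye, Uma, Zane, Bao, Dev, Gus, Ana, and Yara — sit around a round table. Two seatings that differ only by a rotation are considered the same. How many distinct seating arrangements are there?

Fix one person's seat to break rotational symmetry; the remaining 7 people can be arranged in (7)! = 5040 ways.

5040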